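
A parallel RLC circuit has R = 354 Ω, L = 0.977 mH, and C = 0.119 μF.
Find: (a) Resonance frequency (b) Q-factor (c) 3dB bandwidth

Step 1 — Resonance: ω₀ = 1/√(LC) = 1/√(0.000977·1.19e-07) = 9.274e+04 rad/s.
Step 2 — f₀ = ω₀/(2π) = 1.476e+04 Hz.
Step 3 — Parallel Q: Q = R/(ω₀L) = 354/(9.274e+04·0.000977) = 3.907.
Step 4 — Bandwidth: Δω = ω₀/Q = 2.374e+04 rad/s; BW = Δω/(2π) = 3778 Hz.

(a) f₀ = 1.476e+04 Hz  (b) Q = 3.907  (c) BW = 3778 Hz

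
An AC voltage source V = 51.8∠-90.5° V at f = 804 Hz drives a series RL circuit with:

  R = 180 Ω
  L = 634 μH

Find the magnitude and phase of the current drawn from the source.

Step 1 — Angular frequency: ω = 2π·f = 2π·804 = 5052 rad/s.
Step 2 — Component impedances:
  R: Z = R = 180 Ω
  L: Z = jωL = j·5052·0.000634 = 0 + j3.203 Ω
Step 3 — Series combination: Z_total = R + L = 180 + j3.203 Ω = 180∠1.0° Ω.
Step 4 — Source phasor: V = 51.8∠-90.5° V = -0.452 - j51.8 V.
Step 5 — Ohm's law: I = V / Z_total = (-0.452 - j51.8) / (180 + j3.203) = -0.007629 - j0.2876 A.
Step 6 — Convert to polar: |I| = 0.2877 A, ∠I = -91.5°.

I = 0.2877∠-91.5° A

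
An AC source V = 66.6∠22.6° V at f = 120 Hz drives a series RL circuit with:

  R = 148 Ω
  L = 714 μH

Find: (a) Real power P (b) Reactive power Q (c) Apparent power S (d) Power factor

Step 1 — Angular frequency: ω = 2π·f = 2π·120 = 754 rad/s.
Step 2 — Component impedances:
  R: Z = R = 148 Ω
  L: Z = jωL = j·754·0.000714 = 0 + j0.5383 Ω
Step 3 — Series combination: Z_total = R + L = 148 + j0.5383 Ω = 148∠0.2° Ω.
Step 4 — Source phasor: V = 66.6∠22.6° V = 61.49 + j25.59 V.
Step 5 — Current: I = V / Z = 0.4161 + j0.1714 A = 0.45∠22.4° A.
Step 6 — Complex power: S = V·I* = 29.97 + j0.109 VA.
Step 7 — Real power: P = Re(S) = 29.97 W.
Step 8 — Reactive power: Q = Im(S) = 0.109 VAR.
Step 9 — Apparent power: |S| = 29.97 VA.
Step 10 — Power factor: PF = P/|S| = 1 (lagging).

(a) P = 29.97 W  (b) Q = 0.109 VAR  (c) S = 29.97 VA  (d) PF = 1 (lagging)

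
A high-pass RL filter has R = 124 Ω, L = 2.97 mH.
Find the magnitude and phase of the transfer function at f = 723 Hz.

Step 1 — Angular frequency: ω = 2π·723 = 4543 rad/s.
Step 2 — Transfer function: H(jω) = jωL/(R + jωL).
Step 3 — Numerator jωL = j·13.49; denominator R + jωL = 124 + j13.49.
Step 4 — H = 0.0117 + j0.1075.
Step 5 — Magnitude: |H| = 0.1082 (-19.3 dB); phase: φ = 83.8°.

|H| = 0.1082 (-19.3 dB), φ = 83.8°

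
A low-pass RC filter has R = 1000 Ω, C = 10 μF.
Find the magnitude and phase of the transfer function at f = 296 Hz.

Step 1 — Angular frequency: ω = 2π·296 = 1860 rad/s.
Step 2 — Transfer function: H(jω) = 1/(1 + jωRC).
Step 3 — Denominator: 1 + jωRC = 1 + j·1860·1000·1e-05 = 1 + j18.6.
Step 4 — H = 0.002883 - j0.05361.
Step 5 — Magnitude: |H| = 0.05369 (-25.4 dB); phase: φ = -86.9°.

|H| = 0.05369 (-25.4 dB), φ = -86.9°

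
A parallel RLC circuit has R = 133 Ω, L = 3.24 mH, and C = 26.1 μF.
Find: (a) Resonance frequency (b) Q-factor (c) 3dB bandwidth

Step 1 — Resonance: ω₀ = 1/√(LC) = 1/√(0.00324·2.61e-05) = 3439 rad/s.
Step 2 — f₀ = ω₀/(2π) = 547.3 Hz.
Step 3 — Parallel Q: Q = R/(ω₀L) = 133/(3439·0.00324) = 11.94.
Step 4 — Bandwidth: Δω = ω₀/Q = 288.1 rad/s; BW = Δω/(2π) = 45.85 Hz.

(a) f₀ = 547.3 Hz  (b) Q = 11.94  (c) BW = 45.85 Hz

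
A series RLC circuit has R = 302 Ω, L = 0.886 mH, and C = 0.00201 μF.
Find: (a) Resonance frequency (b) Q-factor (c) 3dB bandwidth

Step 1 — Resonance: ω₀ = 1/√(LC) = 1/√(0.000886·2.01e-09) = 7.494e+05 rad/s.
Step 2 — f₀ = ω₀/(2π) = 1.193e+05 Hz.
Step 3 — Series Q: Q = ω₀L/R = 7.494e+05·0.000886/302 = 2.198.
Step 4 — Bandwidth: Δω = ω₀/Q = 3.409e+05 rad/s; BW = Δω/(2π) = 5.425e+04 Hz.

(a) f₀ = 1.193e+05 Hz  (b) Q = 2.198  (c) BW = 5.425e+04 Hz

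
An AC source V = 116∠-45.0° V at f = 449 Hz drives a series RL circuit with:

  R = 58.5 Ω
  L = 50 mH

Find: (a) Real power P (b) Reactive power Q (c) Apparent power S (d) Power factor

Step 1 — Angular frequency: ω = 2π·f = 2π·449 = 2821 rad/s.
Step 2 — Component impedances:
  R: Z = R = 58.5 Ω
  L: Z = jωL = j·2821·0.05 = 0 + j141.1 Ω
Step 3 — Series combination: Z_total = R + L = 58.5 + j141.1 Ω = 152.7∠67.5° Ω.
Step 4 — Source phasor: V = 116∠-45.0° V = 82.02 - j82.02 V.
Step 5 — Current: I = V / Z = -0.2904 - j0.7019 A = 0.7596∠-112.5° A.
Step 6 — Complex power: S = V·I* = 33.76 + j81.39 VA.
Step 7 — Real power: P = Re(S) = 33.76 W.
Step 8 — Reactive power: Q = Im(S) = 81.39 VAR.
Step 9 — Apparent power: |S| = 88.12 VA.
Step 10 — Power factor: PF = P/|S| = 0.3831 (lagging).

(a) P = 33.76 W  (b) Q = 81.39 VAR  (c) S = 88.12 VA  (d) PF = 0.3831 (lagging)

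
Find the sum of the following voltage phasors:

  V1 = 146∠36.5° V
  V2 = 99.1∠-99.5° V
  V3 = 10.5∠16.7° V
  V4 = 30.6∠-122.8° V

Step 1 — Convert each phasor to rectangular form:
  V1 = 146·(cos(36.5°) + j·sin(36.5°)) = 117.4 + j86.84 V
  V2 = 99.1·(cos(-99.5°) + j·sin(-99.5°)) = -16.36 - j97.74 V
  V3 = 10.5·(cos(16.7°) + j·sin(16.7°)) = 10.06 + j3.017 V
  V4 = 30.6·(cos(-122.8°) + j·sin(-122.8°)) = -16.58 - j25.72 V
Step 2 — Sum components: V_total = 94.49 - j33.6 V.
Step 3 — Convert to polar: |V_total| = 100.3 V, ∠V_total = -19.6°.

V_total = 100.3∠-19.6° V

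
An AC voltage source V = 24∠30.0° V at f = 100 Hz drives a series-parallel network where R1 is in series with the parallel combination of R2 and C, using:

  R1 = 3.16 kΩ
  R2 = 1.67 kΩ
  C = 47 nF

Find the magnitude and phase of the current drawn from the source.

Step 1 — Angular frequency: ω = 2π·f = 2π·100 = 628.3 rad/s.
Step 2 — Component impedances:
  R1: Z = R = 3160 Ω
  R2: Z = R = 1670 Ω
  C: Z = 1/(jωC) = -j/(ω·C) = 0 - j3.386e+04 Ω
Step 3 — Parallel branch: R2 || C = 1/(1/R2 + 1/C) = 1666 - j82.16 Ω.
Step 4 — Series with R1: Z_total = R1 + (R2 || C) = 4826 - j82.16 Ω = 4827∠-1.0° Ω.
Step 5 — Source phasor: V = 24∠30.0° V = 20.78 + j12 V.
Step 6 — Ohm's law: I = V / Z_total = (20.78 + j12) / (4826 - j82.16) = 0.004263 + j0.002559 A.
Step 7 — Convert to polar: |I| = 0.004972 A, ∠I = 31.0°.

I = 0.004972∠31.0° A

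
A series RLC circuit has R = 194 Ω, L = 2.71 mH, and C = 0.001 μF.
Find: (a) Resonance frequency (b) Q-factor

Step 1 — Resonance condition Im(Z)=0 gives ω₀ = 1/√(LC).
Step 2 — ω₀ = 1/√(0.00271·1e-09) = 6.075e+05 rad/s.
Step 3 — f₀ = ω₀/(2π) = 9.668e+04 Hz.
Step 4 — Series Q: Q = ω₀L/R = 6.075e+05·0.00271/194 = 8.486.

(a) f₀ = 9.668e+04 Hz  (b) Q = 8.486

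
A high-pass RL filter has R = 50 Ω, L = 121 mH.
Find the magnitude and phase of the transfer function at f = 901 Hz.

Step 1 — Angular frequency: ω = 2π·901 = 5661 rad/s.
Step 2 — Transfer function: H(jω) = jωL/(R + jωL).
Step 3 — Numerator jωL = j·685; denominator R + jωL = 50 + j685.
Step 4 — H = 0.9947 + j0.07261.
Step 5 — Magnitude: |H| = 0.9973 (-0.0 dB); phase: φ = 4.2°.

|H| = 0.9973 (-0.0 dB), φ = 4.2°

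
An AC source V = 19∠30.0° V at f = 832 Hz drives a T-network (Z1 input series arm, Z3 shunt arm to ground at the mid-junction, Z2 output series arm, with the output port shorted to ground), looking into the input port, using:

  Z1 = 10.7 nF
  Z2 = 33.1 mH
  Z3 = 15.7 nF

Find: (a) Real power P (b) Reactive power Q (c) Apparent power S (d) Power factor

Step 1 — Angular frequency: ω = 2π·f = 2π·832 = 5228 rad/s.
Step 2 — Component impedances:
  Z1: Z = 1/(jωC) = -j/(ω·C) = 0 - j1.788e+04 Ω
  Z2: Z = jωL = j·5228·0.0331 = 0 + j173 Ω
  Z3: Z = 1/(jωC) = -j/(ω·C) = 0 - j1.218e+04 Ω
Step 3 — With the output port shorted to ground, the output series arm Z2 runs from the junction to ground; the shunt arm Z3 also runs from the junction to ground. They appear in parallel: Z3 || Z2 = 0 + j175.5 Ω.
Step 4 — Series with input arm Z1: Z_in = Z1 + (Z3 || Z2) = 0 - j1.77e+04 Ω = 1.77e+04∠-90.0° Ω.
Step 5 — Source phasor: V = 19∠30.0° V = 16.45 + j9.5 V.
Step 6 — Current: I = V / Z = -0.0005367 + j0.0009295 A = 0.001073∠120.0° A.
Step 7 — Complex power: S = V·I* = 0 - j0.02039 VA.
Step 8 — Real power: P = Re(S) = 0 W.
Step 9 — Reactive power: Q = Im(S) = -0.02039 VAR.
Step 10 — Apparent power: |S| = 0.02039 VA.
Step 11 — Power factor: PF = P/|S| = 0 (leading).

(a) P = 0 W  (b) Q = -0.02039 VAR  (c) S = 0.02039 VA  (d) PF = 0 (leading)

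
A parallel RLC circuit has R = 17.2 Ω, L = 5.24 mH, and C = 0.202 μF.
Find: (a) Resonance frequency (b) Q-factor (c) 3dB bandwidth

Step 1 — Resonance: ω₀ = 1/√(LC) = 1/√(0.00524·2.02e-07) = 3.074e+04 rad/s.
Step 2 — f₀ = ω₀/(2π) = 4892 Hz.
Step 3 — Parallel Q: Q = R/(ω₀L) = 17.2/(3.074e+04·0.00524) = 0.1068.
Step 4 — Bandwidth: Δω = ω₀/Q = 2.878e+05 rad/s; BW = Δω/(2π) = 4.581e+04 Hz.

(a) f₀ = 4892 Hz  (b) Q = 0.1068  (c) BW = 4.581e+04 Hz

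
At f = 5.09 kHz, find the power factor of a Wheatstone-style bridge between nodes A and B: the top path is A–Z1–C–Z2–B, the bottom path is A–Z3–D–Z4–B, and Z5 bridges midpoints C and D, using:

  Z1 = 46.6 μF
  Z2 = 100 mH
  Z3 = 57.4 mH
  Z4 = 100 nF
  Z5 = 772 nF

Step 1 — Angular frequency: ω = 2π·f = 2π·5090 = 3.198e+04 rad/s.
Step 2 — Component impedances:
  Z1: Z = 1/(jωC) = -j/(ω·C) = 0 - j0.671 Ω
  Z2: Z = jωL = j·3.198e+04·0.1 = 0 + j3198 Ω
  Z3: Z = jωL = j·3.198e+04·0.0574 = 0 + j1836 Ω
  Z4: Z = 1/(jωC) = -j/(ω·C) = 0 - j312.7 Ω
  Z5: Z = 1/(jωC) = -j/(ω·C) = 0 - j40.5 Ω
Step 3 — Bridge requires nodal analysis (the Z5 bridge couples midpoints C and D, so the two paths cannot be reduced to a simple series/parallel combination). Setting node B to ground and injecting 1 A at node A, the 3-node admittance system at A, C, D solves to V_A = Z_AB = 0 - j398.9 Ω = 398.9∠-90.0° Ω.
Step 4 — Power factor: PF = cos(φ) = Re(Z)/|Z| = -0/398.9 = -0.
Step 5 — Type: Im(Z) = -398.9 ⇒ leading (phase φ = -90.0°).

PF = -0 (leading, φ = -90.0°)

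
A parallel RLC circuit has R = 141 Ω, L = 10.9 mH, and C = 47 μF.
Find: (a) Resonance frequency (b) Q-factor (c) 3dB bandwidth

Step 1 — Resonance: ω₀ = 1/√(LC) = 1/√(0.0109·4.7e-05) = 1397 rad/s.
Step 2 — f₀ = ω₀/(2π) = 222.4 Hz.
Step 3 — Parallel Q: Q = R/(ω₀L) = 141/(1397·0.0109) = 9.259.
Step 4 — Bandwidth: Δω = ω₀/Q = 150.9 rad/s; BW = Δω/(2π) = 24.02 Hz.

(a) f₀ = 222.4 Hz  (b) Q = 9.259  (c) BW = 24.02 Hz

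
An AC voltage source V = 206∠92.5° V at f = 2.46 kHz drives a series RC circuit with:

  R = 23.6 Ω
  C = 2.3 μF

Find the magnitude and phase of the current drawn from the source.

Step 1 — Angular frequency: ω = 2π·f = 2π·2460 = 1.546e+04 rad/s.
Step 2 — Component impedances:
  R: Z = R = 23.6 Ω
  C: Z = 1/(jωC) = -j/(ω·C) = 0 - j28.13 Ω
Step 3 — Series combination: Z_total = R + C = 23.6 - j28.13 Ω = 36.72∠-50.0° Ω.
Step 4 — Source phasor: V = 206∠92.5° V = -8.986 + j205.8 V.
Step 5 — Ohm's law: I = V / Z_total = (-8.986 + j205.8) / (23.6 - j28.13) = -4.451 + j3.415 A.
Step 6 — Convert to polar: |I| = 5.61 A, ∠I = 142.5°.

I = 5.61∠142.5° A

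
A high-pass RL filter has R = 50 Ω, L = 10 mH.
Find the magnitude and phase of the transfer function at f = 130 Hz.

Step 1 — Angular frequency: ω = 2π·130 = 816.8 rad/s.
Step 2 — Transfer function: H(jω) = jωL/(R + jωL).
Step 3 — Numerator jωL = j·8.168; denominator R + jωL = 50 + j8.168.
Step 4 — H = 0.02599 + j0.1591.
Step 5 — Magnitude: |H| = 0.1612 (-15.9 dB); phase: φ = 80.7°.

|H| = 0.1612 (-15.9 dB), φ = 80.7°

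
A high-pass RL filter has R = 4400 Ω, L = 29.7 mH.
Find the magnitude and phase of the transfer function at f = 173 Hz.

Step 1 — Angular frequency: ω = 2π·173 = 1087 rad/s.
Step 2 — Transfer function: H(jω) = jωL/(R + jωL).
Step 3 — Numerator jωL = j·32.28; denominator R + jωL = 4400 + j32.28.
Step 4 — H = 5.383e-05 + j0.007337.
Step 5 — Magnitude: |H| = 0.007337 (-42.7 dB); phase: φ = 89.6°.

|H| = 0.007337 (-42.7 dB), φ = 89.6°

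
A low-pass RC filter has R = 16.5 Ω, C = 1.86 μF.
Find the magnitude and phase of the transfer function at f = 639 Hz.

Step 1 — Angular frequency: ω = 2π·639 = 4015 rad/s.
Step 2 — Transfer function: H(jω) = 1/(1 + jωRC).
Step 3 — Denominator: 1 + jωRC = 1 + j·4015·16.5·1.86e-06 = 1 + j0.1232.
Step 4 — H = 0.985 - j0.1214.
Step 5 — Magnitude: |H| = 0.9925 (-0.1 dB); phase: φ = -7.0°.

|H| = 0.9925 (-0.1 dB), φ = -7.0°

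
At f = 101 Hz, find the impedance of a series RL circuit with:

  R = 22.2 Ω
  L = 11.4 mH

Step 1 — Angular frequency: ω = 2π·f = 2π·101 = 634.6 rad/s.
Step 2 — Component impedances:
  R: Z = R = 22.2 Ω
  L: Z = jωL = j·634.6·0.0114 = 0 + j7.234 Ω
Step 3 — Series combination: Z_total = R + L = 22.2 + j7.234 Ω = 23.35∠18.0° Ω.

Z = 22.2 + j7.234 Ω = 23.35∠18.0° Ω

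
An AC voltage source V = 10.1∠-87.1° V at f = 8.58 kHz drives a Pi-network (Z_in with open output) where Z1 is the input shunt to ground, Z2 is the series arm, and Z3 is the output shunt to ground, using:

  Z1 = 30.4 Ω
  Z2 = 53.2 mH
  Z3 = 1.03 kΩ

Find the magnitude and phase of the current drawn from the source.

Step 1 — Angular frequency: ω = 2π·f = 2π·8580 = 5.391e+04 rad/s.
Step 2 — Component impedances:
  Z1: Z = R = 30.4 Ω
  Z2: Z = jωL = j·5.391e+04·0.0532 = 0 + j2868 Ω
  Z3: Z = R = 1030 Ω
Step 3 — With open output, the series arm Z2 and the output shunt Z3 appear in series to ground: Z2 + Z3 = 1030 + j2868 Ω.
Step 4 — Parallel with input shunt Z1: Z_in = Z1 || (Z2 + Z3) = 30.3 + j0.2835 Ω = 30.3∠0.5° Ω.
Step 5 — Source phasor: V = 10.1∠-87.1° V = 0.511 - j10.09 V.
Step 6 — Ohm's law: I = V / Z_total = (0.511 - j10.09) / (30.3 + j0.2835) = 0.01375 - j0.3331 A.
Step 7 — Convert to polar: |I| = 0.3334 A, ∠I = -87.6°.

I = 0.3334∠-87.6° A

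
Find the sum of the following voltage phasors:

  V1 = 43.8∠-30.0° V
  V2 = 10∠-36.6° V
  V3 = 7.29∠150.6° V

Step 1 — Convert each phasor to rectangular form:
  V1 = 43.8·(cos(-30.0°) + j·sin(-30.0°)) = 37.93 - j21.9 V
  V2 = 10·(cos(-36.6°) + j·sin(-36.6°)) = 8.028 - j5.962 V
  V3 = 7.29·(cos(150.6°) + j·sin(150.6°)) = -6.351 + j3.579 V
Step 2 — Sum components: V_total = 39.61 - j24.28 V.
Step 3 — Convert to polar: |V_total| = 46.46 V, ∠V_total = -31.5°.

V_total = 46.46∠-31.5° V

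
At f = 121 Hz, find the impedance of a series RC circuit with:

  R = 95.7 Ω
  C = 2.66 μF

Step 1 — Angular frequency: ω = 2π·f = 2π·121 = 760.3 rad/s.
Step 2 — Component impedances:
  R: Z = R = 95.7 Ω
  C: Z = 1/(jωC) = -j/(ω·C) = 0 - j494.5 Ω
Step 3 — Series combination: Z_total = R + C = 95.7 - j494.5 Ω = 503.7∠-79.0° Ω.

Z = 95.7 - j494.5 Ω = 503.7∠-79.0° Ω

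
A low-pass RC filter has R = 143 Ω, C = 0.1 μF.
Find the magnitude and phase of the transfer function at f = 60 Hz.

Step 1 — Angular frequency: ω = 2π·60 = 377 rad/s.
Step 2 — Transfer function: H(jω) = 1/(1 + jωRC).
Step 3 — Denominator: 1 + jωRC = 1 + j·377·143·1e-07 = 1 + j0.005391.
Step 4 — H = 1 - j0.005391.
Step 5 — Magnitude: |H| = 1 (-0.0 dB); phase: φ = -0.3°.

|H| = 1 (-0.0 dB), φ = -0.3°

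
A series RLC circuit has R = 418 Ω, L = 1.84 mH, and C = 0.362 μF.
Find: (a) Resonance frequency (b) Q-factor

Step 1 — Resonance condition Im(Z)=0 gives ω₀ = 1/√(LC).
Step 2 — ω₀ = 1/√(0.00184·3.62e-07) = 3.875e+04 rad/s.
Step 3 — f₀ = ω₀/(2π) = 6167 Hz.
Step 4 — Series Q: Q = ω₀L/R = 3.875e+04·0.00184/418 = 0.1706.

(a) f₀ = 6167 Hz  (b) Q = 0.1706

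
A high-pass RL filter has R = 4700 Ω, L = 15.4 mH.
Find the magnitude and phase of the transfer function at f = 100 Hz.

Step 1 — Angular frequency: ω = 2π·100 = 628.3 rad/s.
Step 2 — Transfer function: H(jω) = jωL/(R + jωL).
Step 3 — Numerator jωL = j·9.676; denominator R + jωL = 4700 + j9.676.
Step 4 — H = 4.238e-06 + j0.002059.
Step 5 — Magnitude: |H| = 0.002059 (-53.7 dB); phase: φ = 89.9°.

|H| = 0.002059 (-53.7 dB), φ = 89.9°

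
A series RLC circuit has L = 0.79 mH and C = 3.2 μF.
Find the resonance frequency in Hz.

Step 1 — Resonance condition Im(Z)=0 gives ω₀ = 1/√(LC).
Step 2 — ω₀ = 1/√(0.00079·3.2e-06) = 1.989e+04 rad/s.
Step 3 — f₀ = ω₀/(2π) = 3165 Hz.

f₀ = 3165 Hz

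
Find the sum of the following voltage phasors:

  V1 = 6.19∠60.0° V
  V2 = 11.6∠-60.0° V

Step 1 — Convert each phasor to rectangular form:
  V1 = 6.19·(cos(60.0°) + j·sin(60.0°)) = 3.095 + j5.361 V
  V2 = 11.6·(cos(-60.0°) + j·sin(-60.0°)) = 5.8 - j10.05 V
Step 2 — Sum components: V_total = 8.895 - j4.685 V.
Step 3 — Convert to polar: |V_total| = 10.05 V, ∠V_total = -27.8°.

V_total = 10.05∠-27.8° V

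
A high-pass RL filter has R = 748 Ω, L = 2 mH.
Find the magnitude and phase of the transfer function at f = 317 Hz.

Step 1 — Angular frequency: ω = 2π·317 = 1992 rad/s.
Step 2 — Transfer function: H(jω) = jωL/(R + jωL).
Step 3 — Numerator jωL = j·3.984; denominator R + jωL = 748 + j3.984.
Step 4 — H = 2.836e-05 + j0.005325.
Step 5 — Magnitude: |H| = 0.005326 (-45.5 dB); phase: φ = 89.7°.

|H| = 0.005326 (-45.5 dB), φ = 89.7°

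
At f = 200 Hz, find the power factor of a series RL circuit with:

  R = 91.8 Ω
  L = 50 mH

Step 1 — Angular frequency: ω = 2π·f = 2π·200 = 1257 rad/s.
Step 2 — Component impedances:
  R: Z = R = 91.8 Ω
  L: Z = jωL = j·1257·0.05 = 0 + j62.83 Ω
Step 3 — Series combination: Z_total = R + L = 91.8 + j62.83 Ω = 111.2∠34.4° Ω.
Step 4 — Power factor: PF = cos(φ) = Re(Z)/|Z| = 91.8/111.24 = 0.8252.
Step 5 — Type: Im(Z) = 62.83 ⇒ lagging (phase φ = 34.4°).

PF = 0.8252 (lagging, φ = 34.4°)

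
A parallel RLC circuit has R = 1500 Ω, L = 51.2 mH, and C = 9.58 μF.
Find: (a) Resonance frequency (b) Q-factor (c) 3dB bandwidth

Step 1 — Resonance: ω₀ = 1/√(LC) = 1/√(0.0512·9.58e-06) = 1428 rad/s.
Step 2 — f₀ = ω₀/(2π) = 227.2 Hz.
Step 3 — Parallel Q: Q = R/(ω₀L) = 1500/(1428·0.0512) = 20.52.
Step 4 — Bandwidth: Δω = ω₀/Q = 69.59 rad/s; BW = Δω/(2π) = 11.08 Hz.

(a) f₀ = 227.2 Hz  (b) Q = 20.52  (c) BW = 11.08 Hz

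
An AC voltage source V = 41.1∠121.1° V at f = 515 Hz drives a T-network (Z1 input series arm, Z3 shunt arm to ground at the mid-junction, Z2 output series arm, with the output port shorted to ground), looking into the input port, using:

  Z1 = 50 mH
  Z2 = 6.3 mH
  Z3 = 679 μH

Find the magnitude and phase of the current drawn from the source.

Step 1 — Angular frequency: ω = 2π·f = 2π·515 = 3236 rad/s.
Step 2 — Component impedances:
  Z1: Z = jωL = j·3236·0.05 = 0 + j161.8 Ω
  Z2: Z = jωL = j·3236·0.0063 = 0 + j20.39 Ω
  Z3: Z = jωL = j·3236·0.000679 = 0 + j2.197 Ω
Step 3 — With the output port shorted to ground, the output series arm Z2 runs from the junction to ground; the shunt arm Z3 also runs from the junction to ground. They appear in parallel: Z3 || Z2 = 0 + j1.983 Ω.
Step 4 — Series with input arm Z1: Z_in = Z1 + (Z3 || Z2) = 0 + j163.8 Ω = 163.8∠90.0° Ω.
Step 5 — Source phasor: V = 41.1∠121.1° V = -21.23 + j35.19 V.
Step 6 — Ohm's law: I = V / Z_total = (-21.23 + j35.19) / (0 + j163.8) = 0.2149 + j0.1296 A.
Step 7 — Convert to polar: |I| = 0.251 A, ∠I = 31.1°.

I = 0.251∠31.1° A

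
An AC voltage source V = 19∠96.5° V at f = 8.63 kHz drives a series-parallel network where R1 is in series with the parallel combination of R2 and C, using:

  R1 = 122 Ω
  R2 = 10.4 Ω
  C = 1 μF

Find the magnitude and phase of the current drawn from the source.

Step 1 — Angular frequency: ω = 2π·f = 2π·8630 = 5.422e+04 rad/s.
Step 2 — Component impedances:
  R1: Z = R = 122 Ω
  R2: Z = R = 10.4 Ω
  C: Z = 1/(jωC) = -j/(ω·C) = 0 - j18.44 Ω
Step 3 — Parallel branch: R2 || C = 1/(1/R2 + 1/C) = 7.891 - j4.45 Ω.
Step 4 — Series with R1: Z_total = R1 + (R2 || C) = 129.9 - j4.45 Ω = 130∠-2.0° Ω.
Step 5 — Source phasor: V = 19∠96.5° V = -2.151 + j18.88 V.
Step 6 — Ohm's law: I = V / Z_total = (-2.151 + j18.88) / (129.9 - j4.45) = -0.02151 + j0.1446 A.
Step 7 — Convert to polar: |I| = 0.1462 A, ∠I = 98.5°.

I = 0.1462∠98.5° A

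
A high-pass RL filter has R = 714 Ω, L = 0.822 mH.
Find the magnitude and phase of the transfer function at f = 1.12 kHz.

Step 1 — Angular frequency: ω = 2π·1120 = 7037 rad/s.
Step 2 — Transfer function: H(jω) = jωL/(R + jωL).
Step 3 — Numerator jωL = j·5.785; denominator R + jωL = 714 + j5.785.
Step 4 — H = 6.563e-05 + j0.008101.
Step 5 — Magnitude: |H| = 0.008101 (-41.8 dB); phase: φ = 89.5°.

|H| = 0.008101 (-41.8 dB), φ = 89.5°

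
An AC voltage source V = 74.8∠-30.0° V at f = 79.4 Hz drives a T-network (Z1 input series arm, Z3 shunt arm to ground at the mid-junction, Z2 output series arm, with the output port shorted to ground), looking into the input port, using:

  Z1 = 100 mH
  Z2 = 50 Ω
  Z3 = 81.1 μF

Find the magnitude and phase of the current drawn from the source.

Step 1 — Angular frequency: ω = 2π·f = 2π·79.4 = 498.9 rad/s.
Step 2 — Component impedances:
  Z1: Z = jωL = j·498.9·0.1 = 0 + j49.89 Ω
  Z2: Z = R = 50 Ω
  Z3: Z = 1/(jωC) = -j/(ω·C) = 0 - j24.72 Ω
Step 3 — With the output port shorted to ground, the output series arm Z2 runs from the junction to ground; the shunt arm Z3 also runs from the junction to ground. They appear in parallel: Z3 || Z2 = 9.818 - j19.86 Ω.
Step 4 — Series with input arm Z1: Z_in = Z1 + (Z3 || Z2) = 9.818 + j30.03 Ω = 31.59∠71.9° Ω.
Step 5 — Source phasor: V = 74.8∠-30.0° V = 64.78 - j37.4 V.
Step 6 — Ohm's law: I = V / Z_total = (64.78 - j37.4) / (9.818 + j30.03) = -0.4879 - j2.317 A.
Step 7 — Convert to polar: |I| = 2.368 A, ∠I = -101.9°.

I = 2.368∠-101.9° A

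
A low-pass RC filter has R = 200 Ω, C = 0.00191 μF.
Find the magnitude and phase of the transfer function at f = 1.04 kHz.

Step 1 — Angular frequency: ω = 2π·1040 = 6535 rad/s.
Step 2 — Transfer function: H(jω) = 1/(1 + jωRC).
Step 3 — Denominator: 1 + jωRC = 1 + j·6535·200·1.91e-09 = 1 + j0.002496.
Step 4 — H = 1 - j0.002496.
Step 5 — Magnitude: |H| = 1 (-0.0 dB); phase: φ = -0.1°.

|H| = 1 (-0.0 dB), φ = -0.1°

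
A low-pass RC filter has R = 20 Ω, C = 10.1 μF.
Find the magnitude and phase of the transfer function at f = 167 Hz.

Step 1 — Angular frequency: ω = 2π·167 = 1049 rad/s.
Step 2 — Transfer function: H(jω) = 1/(1 + jωRC).
Step 3 — Denominator: 1 + jωRC = 1 + j·1049·20·1.01e-05 = 1 + j0.212.
Step 4 — H = 0.957 - j0.2028.
Step 5 — Magnitude: |H| = 0.9783 (-0.2 dB); phase: φ = -12.0°.

|H| = 0.9783 (-0.2 dB), φ = -12.0°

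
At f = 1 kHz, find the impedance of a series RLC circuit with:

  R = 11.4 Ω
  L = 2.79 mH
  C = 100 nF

Step 1 — Angular frequency: ω = 2π·f = 2π·1000 = 6283 rad/s.
Step 2 — Component impedances:
  R: Z = R = 11.4 Ω
  L: Z = jωL = j·6283·0.00279 = 0 + j17.53 Ω
  C: Z = 1/(jωC) = -j/(ω·C) = 0 - j1592 Ω
Step 3 — Series combination: Z_total = R + L + C = 11.4 - j1574 Ω = 1574∠-89.6° Ω.

Z = 11.4 - j1574 Ω = 1574∠-89.6° Ω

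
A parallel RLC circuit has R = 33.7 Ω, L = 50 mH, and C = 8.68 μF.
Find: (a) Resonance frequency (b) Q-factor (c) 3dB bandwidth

Step 1 — Resonance: ω₀ = 1/√(LC) = 1/√(0.05·8.68e-06) = 1518 rad/s.
Step 2 — f₀ = ω₀/(2π) = 241.6 Hz.
Step 3 — Parallel Q: Q = R/(ω₀L) = 33.7/(1518·0.05) = 0.444.
Step 4 — Bandwidth: Δω = ω₀/Q = 3419 rad/s; BW = Δω/(2π) = 544.1 Hz.

(a) f₀ = 241.6 Hz  (b) Q = 0.444  (c) BW = 544.1 Hz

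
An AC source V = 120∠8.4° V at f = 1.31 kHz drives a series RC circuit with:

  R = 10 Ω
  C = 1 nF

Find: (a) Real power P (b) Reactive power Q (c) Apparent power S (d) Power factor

Step 1 — Angular frequency: ω = 2π·f = 2π·1310 = 8231 rad/s.
Step 2 — Component impedances:
  R: Z = R = 10 Ω
  C: Z = 1/(jωC) = -j/(ω·C) = 0 - j1.215e+05 Ω
Step 3 — Series combination: Z_total = R + C = 10 - j1.215e+05 Ω = 1.215e+05∠-90.0° Ω.
Step 4 — Source phasor: V = 120∠8.4° V = 118.7 + j17.53 V.
Step 5 — Current: I = V / Z = -0.0001442 + j0.0009771 A = 0.0009877∠98.4° A.
Step 6 — Complex power: S = V·I* = 9.756e-06 - j0.1185 VA.
Step 7 — Real power: P = Re(S) = 9.756e-06 W.
Step 8 — Reactive power: Q = Im(S) = -0.1185 VAR.
Step 9 — Apparent power: |S| = 0.1185 VA.
Step 10 — Power factor: PF = P/|S| = 8.231e-05 (leading).

(a) P = 9.756e-06 W  (b) Q = -0.1185 VAR  (c) S = 0.1185 VA  (d) PF = 8.231e-05 (leading)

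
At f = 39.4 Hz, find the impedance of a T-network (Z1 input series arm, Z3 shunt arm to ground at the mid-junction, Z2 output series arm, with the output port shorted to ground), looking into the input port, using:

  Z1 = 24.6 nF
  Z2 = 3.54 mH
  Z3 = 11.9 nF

Step 1 — Angular frequency: ω = 2π·f = 2π·39.4 = 247.6 rad/s.
Step 2 — Component impedances:
  Z1: Z = 1/(jωC) = -j/(ω·C) = 0 - j1.642e+05 Ω
  Z2: Z = jωL = j·247.6·0.00354 = 0 + j0.8764 Ω
  Z3: Z = 1/(jωC) = -j/(ω·C) = 0 - j3.395e+05 Ω
Step 3 — With the output port shorted to ground, the output series arm Z2 runs from the junction to ground; the shunt arm Z3 also runs from the junction to ground. They appear in parallel: Z3 || Z2 = 0 + j0.8764 Ω.
Step 4 — Series with input arm Z1: Z_in = Z1 + (Z3 || Z2) = 0 - j1.642e+05 Ω = 1.642e+05∠-90.0° Ω.

Z = 0 - j1.642e+05 Ω = 1.642e+05∠-90.0° Ω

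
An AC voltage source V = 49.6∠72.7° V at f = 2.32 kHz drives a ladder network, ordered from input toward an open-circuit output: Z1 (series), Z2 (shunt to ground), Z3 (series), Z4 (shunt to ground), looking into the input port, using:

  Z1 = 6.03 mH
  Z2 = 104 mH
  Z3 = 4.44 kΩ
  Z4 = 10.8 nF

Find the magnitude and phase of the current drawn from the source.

Step 1 — Angular frequency: ω = 2π·f = 2π·2320 = 1.458e+04 rad/s.
Step 2 — Component impedances:
  Z1: Z = jωL = j·1.458e+04·0.00603 = 0 + j87.9 Ω
  Z2: Z = jωL = j·1.458e+04·0.104 = 0 + j1516 Ω
  Z3: Z = R = 4440 Ω
  Z4: Z = 1/(jωC) = -j/(ω·C) = 0 - j6352 Ω
Step 3 — Ladder network (open output): work backward from the far end, alternating series and parallel combinations. Z_in = 236.8 + j1862 Ω = 1877∠82.8° Ω.
Step 4 — Source phasor: V = 49.6∠72.7° V = 14.75 + j47.36 V.
Step 5 — Ohm's law: I = V / Z_total = (14.75 + j47.36) / (236.8 + j1862) = 0.02602 - j0.004613 A.
Step 6 — Convert to polar: |I| = 0.02643 A, ∠I = -10.1°.

I = 0.02643∠-10.1° A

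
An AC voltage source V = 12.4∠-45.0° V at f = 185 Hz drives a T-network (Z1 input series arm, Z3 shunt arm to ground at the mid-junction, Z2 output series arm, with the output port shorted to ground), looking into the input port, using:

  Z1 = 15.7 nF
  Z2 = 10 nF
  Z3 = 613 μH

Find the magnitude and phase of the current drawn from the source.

Step 1 — Angular frequency: ω = 2π·f = 2π·185 = 1162 rad/s.
Step 2 — Component impedances:
  Z1: Z = 1/(jωC) = -j/(ω·C) = 0 - j5.48e+04 Ω
  Z2: Z = 1/(jωC) = -j/(ω·C) = 0 - j8.603e+04 Ω
  Z3: Z = jωL = j·1162·0.000613 = 0 + j0.7125 Ω
Step 3 — With the output port shorted to ground, the output series arm Z2 runs from the junction to ground; the shunt arm Z3 also runs from the junction to ground. They appear in parallel: Z3 || Z2 = 0 + j0.7126 Ω.
Step 4 — Series with input arm Z1: Z_in = Z1 + (Z3 || Z2) = 0 - j5.48e+04 Ω = 5.48e+04∠-90.0° Ω.
Step 5 — Source phasor: V = 12.4∠-45.0° V = 8.768 - j8.768 V.
Step 6 — Ohm's law: I = V / Z_total = (8.768 - j8.768) / (0 - j5.48e+04) = 0.00016 + j0.00016 A.
Step 7 — Convert to polar: |I| = 0.0002263 A, ∠I = 45.0°.

I = 0.0002263∠45.0° A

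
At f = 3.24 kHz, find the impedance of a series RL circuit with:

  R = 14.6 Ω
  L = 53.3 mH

Step 1 — Angular frequency: ω = 2π·f = 2π·3240 = 2.036e+04 rad/s.
Step 2 — Component impedances:
  R: Z = R = 14.6 Ω
  L: Z = jωL = j·2.036e+04·0.0533 = 0 + j1085 Ω
Step 3 — Series combination: Z_total = R + L = 14.6 + j1085 Ω = 1085∠89.2° Ω.

Z = 14.6 + j1085 Ω = 1085∠89.2° Ω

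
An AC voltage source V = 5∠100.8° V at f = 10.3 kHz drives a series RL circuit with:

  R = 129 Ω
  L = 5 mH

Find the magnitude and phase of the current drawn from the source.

Step 1 — Angular frequency: ω = 2π·f = 2π·1.03e+04 = 6.472e+04 rad/s.
Step 2 — Component impedances:
  R: Z = R = 129 Ω
  L: Z = jωL = j·6.472e+04·0.005 = 0 + j323.6 Ω
Step 3 — Series combination: Z_total = R + L = 129 + j323.6 Ω = 348.3∠68.3° Ω.
Step 4 — Source phasor: V = 5∠100.8° V = -0.9369 + j4.911 V.
Step 5 — Ohm's law: I = V / Z_total = (-0.9369 + j4.911) / (129 + j323.6) = 0.0121 + j0.00772 A.
Step 6 — Convert to polar: |I| = 0.01435 A, ∠I = 32.5°.

I = 0.01435∠32.5° A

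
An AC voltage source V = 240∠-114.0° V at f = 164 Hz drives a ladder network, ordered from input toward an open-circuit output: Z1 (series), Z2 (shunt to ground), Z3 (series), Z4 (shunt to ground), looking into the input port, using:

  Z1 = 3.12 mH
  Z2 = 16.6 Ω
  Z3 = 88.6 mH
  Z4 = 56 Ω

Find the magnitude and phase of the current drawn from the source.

Step 1 — Angular frequency: ω = 2π·f = 2π·164 = 1030 rad/s.
Step 2 — Component impedances:
  Z1: Z = jωL = j·1030·0.00312 = 0 + j3.215 Ω
  Z2: Z = R = 16.6 Ω
  Z3: Z = jωL = j·1030·0.0886 = 0 + j91.3 Ω
  Z4: Z = R = 56 Ω
Step 3 — Ladder network (open output): work backward from the far end, alternating series and parallel combinations. Z_in = 15.13 + j5.064 Ω = 15.95∠18.5° Ω.
Step 4 — Source phasor: V = 240∠-114.0° V = -97.62 - j219.3 V.
Step 5 — Ohm's law: I = V / Z_total = (-97.62 - j219.3) / (15.13 + j5.064) = -10.16 - j11.09 A.
Step 6 — Convert to polar: |I| = 15.04 A, ∠I = -132.5°.

I = 15.04∠-132.5° A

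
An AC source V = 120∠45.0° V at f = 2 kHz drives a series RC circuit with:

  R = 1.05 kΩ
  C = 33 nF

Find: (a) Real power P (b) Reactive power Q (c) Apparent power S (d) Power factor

Step 1 — Angular frequency: ω = 2π·f = 2π·2000 = 1.257e+04 rad/s.
Step 2 — Component impedances:
  R: Z = R = 1050 Ω
  C: Z = 1/(jωC) = -j/(ω·C) = 0 - j2411 Ω
Step 3 — Series combination: Z_total = R + C = 1050 - j2411 Ω = 2630∠-66.5° Ω.
Step 4 — Source phasor: V = 120∠45.0° V = 84.85 + j84.85 V.
Step 5 — Current: I = V / Z = -0.0167 + j0.04246 A = 0.04563∠111.5° A.
Step 6 — Complex power: S = V·I* = 2.186 - j5.02 VA.
Step 7 — Real power: P = Re(S) = 2.186 W.
Step 8 — Reactive power: Q = Im(S) = -5.02 VAR.
Step 9 — Apparent power: |S| = 5.475 VA.
Step 10 — Power factor: PF = P/|S| = 0.3992 (leading).

(a) P = 2.186 W  (b) Q = -5.02 VAR  (c) S = 5.475 VA  (d) PF = 0.3992 (leading)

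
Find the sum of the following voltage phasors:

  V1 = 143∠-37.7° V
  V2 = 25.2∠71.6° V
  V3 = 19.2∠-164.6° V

Step 1 — Convert each phasor to rectangular form:
  V1 = 143·(cos(-37.7°) + j·sin(-37.7°)) = 113.1 - j87.45 V
  V2 = 25.2·(cos(71.6°) + j·sin(71.6°)) = 7.954 + j23.91 V
  V3 = 19.2·(cos(-164.6°) + j·sin(-164.6°)) = -18.51 - j5.099 V
Step 2 — Sum components: V_total = 102.6 - j68.64 V.
Step 3 — Convert to polar: |V_total| = 123.4 V, ∠V_total = -33.8°.

V_total = 123.4∠-33.8° V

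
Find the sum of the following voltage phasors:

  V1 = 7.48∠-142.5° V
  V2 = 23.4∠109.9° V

Step 1 — Convert each phasor to rectangular form:
  V1 = 7.48·(cos(-142.5°) + j·sin(-142.5°)) = -5.934 - j4.554 V
  V2 = 23.4·(cos(109.9°) + j·sin(109.9°)) = -7.965 + j22 V
Step 2 — Sum components: V_total = -13.9 + j17.45 V.
Step 3 — Convert to polar: |V_total| = 22.31 V, ∠V_total = 128.5°.

V_total = 22.31∠128.5° V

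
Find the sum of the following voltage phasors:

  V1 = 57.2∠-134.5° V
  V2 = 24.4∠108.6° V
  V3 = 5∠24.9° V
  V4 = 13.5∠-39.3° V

Step 1 — Convert each phasor to rectangular form:
  V1 = 57.2·(cos(-134.5°) + j·sin(-134.5°)) = -40.09 - j40.8 V
  V2 = 24.4·(cos(108.6°) + j·sin(108.6°)) = -7.783 + j23.13 V
  V3 = 5·(cos(24.9°) + j·sin(24.9°)) = 4.535 + j2.105 V
  V4 = 13.5·(cos(-39.3°) + j·sin(-39.3°)) = 10.45 - j8.551 V
Step 2 — Sum components: V_total = -32.89 - j24.12 V.
Step 3 — Convert to polar: |V_total| = 40.79 V, ∠V_total = -143.7°.

V_total = 40.79∠-143.7° V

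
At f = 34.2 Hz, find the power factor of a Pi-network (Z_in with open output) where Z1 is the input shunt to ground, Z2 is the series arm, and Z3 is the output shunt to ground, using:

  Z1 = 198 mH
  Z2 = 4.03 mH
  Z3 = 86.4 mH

Step 1 — Angular frequency: ω = 2π·f = 2π·34.2 = 214.9 rad/s.
Step 2 — Component impedances:
  Z1: Z = jωL = j·214.9·0.198 = 0 + j42.55 Ω
  Z2: Z = jωL = j·214.9·0.00403 = 0 + j0.866 Ω
  Z3: Z = jωL = j·214.9·0.0864 = 0 + j18.57 Ω
Step 3 — With open output, the series arm Z2 and the output shunt Z3 appear in series to ground: Z2 + Z3 = 0 + j19.43 Ω.
Step 4 — Parallel with input shunt Z1: Z_in = Z1 || (Z2 + Z3) = 0 + j13.34 Ω = 13.34∠90.0° Ω.
Step 5 — Power factor: PF = cos(φ) = Re(Z)/|Z| = -0/13.34 = -0.
Step 6 — Type: Im(Z) = 13.34 ⇒ lagging (phase φ = 90.0°).

PF = -0 (lagging, φ = 90.0°)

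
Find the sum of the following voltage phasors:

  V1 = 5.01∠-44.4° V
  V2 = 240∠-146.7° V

Step 1 — Convert each phasor to rectangular form:
  V1 = 5.01·(cos(-44.4°) + j·sin(-44.4°)) = 3.58 - j3.505 V
  V2 = 240·(cos(-146.7°) + j·sin(-146.7°)) = -200.6 - j131.8 V
Step 2 — Sum components: V_total = -197 - j135.3 V.
Step 3 — Convert to polar: |V_total| = 239 V, ∠V_total = -145.5°.

V_total = 239∠-145.5° V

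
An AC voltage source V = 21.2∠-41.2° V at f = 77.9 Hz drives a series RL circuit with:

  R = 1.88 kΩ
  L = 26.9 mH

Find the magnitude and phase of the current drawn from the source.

Step 1 — Angular frequency: ω = 2π·f = 2π·77.9 = 489.5 rad/s.
Step 2 — Component impedances:
  R: Z = R = 1880 Ω
  L: Z = jωL = j·489.5·0.0269 = 0 + j13.17 Ω
Step 3 — Series combination: Z_total = R + L = 1880 + j13.17 Ω = 1880∠0.4° Ω.
Step 4 — Source phasor: V = 21.2∠-41.2° V = 15.95 - j13.96 V.
Step 5 — Ohm's law: I = V / Z_total = (15.95 - j13.96) / (1880 + j13.17) = 0.008432 - j0.007487 A.
Step 6 — Convert to polar: |I| = 0.01128 A, ∠I = -41.6°.

I = 0.01128∠-41.6° A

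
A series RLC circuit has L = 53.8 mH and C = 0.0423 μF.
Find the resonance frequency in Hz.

Step 1 — Resonance condition Im(Z)=0 gives ω₀ = 1/√(LC).
Step 2 — ω₀ = 1/√(0.0538·4.23e-08) = 2.096e+04 rad/s.
Step 3 — f₀ = ω₀/(2π) = 3336 Hz.

f₀ = 3336 Hz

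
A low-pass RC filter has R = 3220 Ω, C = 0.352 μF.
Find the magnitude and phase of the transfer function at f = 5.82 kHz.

Step 1 — Angular frequency: ω = 2π·5820 = 3.657e+04 rad/s.
Step 2 — Transfer function: H(jω) = 1/(1 + jωRC).
Step 3 — Denominator: 1 + jωRC = 1 + j·3.657e+04·3220·3.52e-07 = 1 + j41.45.
Step 4 — H = 0.0005818 - j0.02411.
Step 5 — Magnitude: |H| = 0.02412 (-32.4 dB); phase: φ = -88.6°.

|H| = 0.02412 (-32.4 dB), φ = -88.6°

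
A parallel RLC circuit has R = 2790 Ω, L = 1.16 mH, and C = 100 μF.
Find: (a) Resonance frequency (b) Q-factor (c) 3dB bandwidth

Step 1 — Resonance: ω₀ = 1/√(LC) = 1/√(0.00116·0.0001) = 2936 rad/s.
Step 2 — f₀ = ω₀/(2π) = 467.3 Hz.
Step 3 — Parallel Q: Q = R/(ω₀L) = 2790/(2936·0.00116) = 819.2.
Step 4 — Bandwidth: Δω = ω₀/Q = 3.584 rad/s; BW = Δω/(2π) = 0.5704 Hz.

(a) f₀ = 467.3 Hz  (b) Q = 819.2  (c) BW = 0.5704 Hz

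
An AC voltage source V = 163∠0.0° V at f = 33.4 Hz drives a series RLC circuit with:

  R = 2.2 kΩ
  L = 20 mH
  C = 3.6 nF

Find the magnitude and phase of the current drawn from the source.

Step 1 — Angular frequency: ω = 2π·f = 2π·33.4 = 209.9 rad/s.
Step 2 — Component impedances:
  R: Z = R = 2200 Ω
  L: Z = jωL = j·209.9·0.02 = 0 + j4.197 Ω
  C: Z = 1/(jωC) = -j/(ω·C) = 0 - j1.324e+06 Ω
Step 3 — Series combination: Z_total = R + L + C = 2200 - j1.324e+06 Ω = 1.324e+06∠-89.9° Ω.
Step 4 — Source phasor: V = 163∠0.0° V = 163 V.
Step 5 — Ohm's law: I = V / Z_total = (163) / (2200 - j1.324e+06) = 2.047e-07 + j0.0001231 A.
Step 6 — Convert to polar: |I| = 0.0001231 A, ∠I = 89.9°.

I = 0.0001231∠89.9° A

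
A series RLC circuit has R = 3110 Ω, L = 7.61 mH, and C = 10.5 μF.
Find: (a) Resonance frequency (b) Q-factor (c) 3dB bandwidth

Step 1 — Resonance: ω₀ = 1/√(LC) = 1/√(0.00761·1.05e-05) = 3538 rad/s.
Step 2 — f₀ = ω₀/(2π) = 563 Hz.
Step 3 — Series Q: Q = ω₀L/R = 3538·0.00761/3110 = 0.008656.
Step 4 — Bandwidth: Δω = ω₀/Q = 4.087e+05 rad/s; BW = Δω/(2π) = 6.504e+04 Hz.

(a) f₀ = 563 Hz  (b) Q = 0.008656  (c) BW = 6.504e+04 Hz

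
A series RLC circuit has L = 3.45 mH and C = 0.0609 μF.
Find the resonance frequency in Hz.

Step 1 — Resonance condition Im(Z)=0 gives ω₀ = 1/√(LC).
Step 2 — ω₀ = 1/√(0.00345·6.09e-08) = 6.899e+04 rad/s.
Step 3 — f₀ = ω₀/(2π) = 1.098e+04 Hz.

f₀ = 1.098e+04 Hz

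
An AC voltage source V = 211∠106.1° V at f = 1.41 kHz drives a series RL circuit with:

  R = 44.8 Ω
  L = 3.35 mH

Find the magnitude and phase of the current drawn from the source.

Step 1 — Angular frequency: ω = 2π·f = 2π·1410 = 8859 rad/s.
Step 2 — Component impedances:
  R: Z = R = 44.8 Ω
  L: Z = jωL = j·8859·0.00335 = 0 + j29.68 Ω
Step 3 — Series combination: Z_total = R + L = 44.8 + j29.68 Ω = 53.74∠33.5° Ω.
Step 4 — Source phasor: V = 211∠106.1° V = -58.51 + j202.7 V.
Step 5 — Ohm's law: I = V / Z_total = (-58.51 + j202.7) / (44.8 + j29.68) = 1.176 + j3.746 A.
Step 6 — Convert to polar: |I| = 3.926 A, ∠I = 72.6°.

I = 3.926∠72.6° A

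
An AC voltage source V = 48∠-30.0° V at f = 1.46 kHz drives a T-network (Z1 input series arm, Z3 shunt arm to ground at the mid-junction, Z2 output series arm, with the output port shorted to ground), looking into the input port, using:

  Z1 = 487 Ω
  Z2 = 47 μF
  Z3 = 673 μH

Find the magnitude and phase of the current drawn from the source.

Step 1 — Angular frequency: ω = 2π·f = 2π·1460 = 9173 rad/s.
Step 2 — Component impedances:
  Z1: Z = R = 487 Ω
  Z2: Z = 1/(jωC) = -j/(ω·C) = 0 - j2.319 Ω
  Z3: Z = jωL = j·9173·0.000673 = 0 + j6.174 Ω
Step 3 — With the output port shorted to ground, the output series arm Z2 runs from the junction to ground; the shunt arm Z3 also runs from the junction to ground. They appear in parallel: Z3 || Z2 = 0 - j3.715 Ω.
Step 4 — Series with input arm Z1: Z_in = Z1 + (Z3 || Z2) = 487 - j3.715 Ω = 487∠-0.4° Ω.
Step 5 — Source phasor: V = 48∠-30.0° V = 41.57 - j24 V.
Step 6 — Ohm's law: I = V / Z_total = (41.57 - j24) / (487 - j3.715) = 0.08573 - j0.04863 A.
Step 7 — Convert to polar: |I| = 0.09856 A, ∠I = -29.6°.

I = 0.09856∠-29.6° A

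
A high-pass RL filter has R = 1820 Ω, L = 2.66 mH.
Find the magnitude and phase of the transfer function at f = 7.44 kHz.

Step 1 — Angular frequency: ω = 2π·7440 = 4.675e+04 rad/s.
Step 2 — Transfer function: H(jω) = jωL/(R + jωL).
Step 3 — Numerator jωL = j·124.3; denominator R + jωL = 1820 + j124.3.
Step 4 — H = 0.004646 + j0.068.
Step 5 — Magnitude: |H| = 0.06816 (-23.3 dB); phase: φ = 86.1°.

|H| = 0.06816 (-23.3 dB), φ = 86.1°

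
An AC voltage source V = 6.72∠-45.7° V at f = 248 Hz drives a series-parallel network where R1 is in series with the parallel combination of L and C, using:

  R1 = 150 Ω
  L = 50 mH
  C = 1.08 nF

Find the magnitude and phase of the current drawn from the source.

Step 1 — Angular frequency: ω = 2π·f = 2π·248 = 1558 rad/s.
Step 2 — Component impedances:
  R1: Z = R = 150 Ω
  L: Z = jωL = j·1558·0.05 = 0 + j77.91 Ω
  C: Z = 1/(jωC) = -j/(ω·C) = 0 - j5.942e+05 Ω
Step 3 — Parallel branch: L || C = 1/(1/L + 1/C) = 0 + j77.92 Ω.
Step 4 — Series with R1: Z_total = R1 + (L || C) = 150 + j77.92 Ω = 169∠27.5° Ω.
Step 5 — Source phasor: V = 6.72∠-45.7° V = 4.693 - j4.809 V.
Step 6 — Ohm's law: I = V / Z_total = (4.693 - j4.809) / (150 + j77.92) = 0.01152 - j0.03805 A.
Step 7 — Convert to polar: |I| = 0.03976 A, ∠I = -73.2°.

I = 0.03976∠-73.2° A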